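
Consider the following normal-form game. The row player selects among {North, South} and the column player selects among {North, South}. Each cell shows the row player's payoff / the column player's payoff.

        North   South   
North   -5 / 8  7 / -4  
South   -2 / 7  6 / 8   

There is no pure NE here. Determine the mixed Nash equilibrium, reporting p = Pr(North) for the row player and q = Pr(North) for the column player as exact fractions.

Each player's mixing probability is pinned down by making the *other* player indifferent.
The column player indifferent between North and South: p·8 + (1−p)·7 = p·(-4) + (1−p)·8 ⟹ 7 + 1p = 8 + (-12)p ⟹ p = 1/13.
The row player indifferent between North and South: q·(-5) + (1−q)·7 = q·(-2) + (1−q)·6 ⟹ 7 + (-12)q = 6 + (-8)q ⟹ q = 1/4.

p = 1/13, q = 1/4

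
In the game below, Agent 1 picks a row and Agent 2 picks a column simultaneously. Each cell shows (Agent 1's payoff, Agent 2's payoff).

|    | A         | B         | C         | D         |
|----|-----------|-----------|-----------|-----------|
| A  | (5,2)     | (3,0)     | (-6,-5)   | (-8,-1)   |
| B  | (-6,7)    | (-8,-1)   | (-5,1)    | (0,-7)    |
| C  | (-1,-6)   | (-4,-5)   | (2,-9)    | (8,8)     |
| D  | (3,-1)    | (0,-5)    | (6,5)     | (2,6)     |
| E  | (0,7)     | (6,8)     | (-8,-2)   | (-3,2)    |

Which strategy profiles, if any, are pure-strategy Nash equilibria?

Check mutual best responses: a cell is a NE iff neither player can gain by unilaterally deviating.
Agent 1's best responses — vs A: A (payoff 5); vs B: E (payoff 6); vs C: D (payoff 6); vs D: C (payoff 8).
Agent 2's best responses — vs A: A (payoff 2); vs B: A (payoff 7); vs C: D (payoff 8); vs D: D (payoff 6); vs E: B (payoff 8).
Mutual best responses occur at (A, A), (C, D), and (E, B); at each, neither player gains by switching.

(A, A), (C, D), and (E, B)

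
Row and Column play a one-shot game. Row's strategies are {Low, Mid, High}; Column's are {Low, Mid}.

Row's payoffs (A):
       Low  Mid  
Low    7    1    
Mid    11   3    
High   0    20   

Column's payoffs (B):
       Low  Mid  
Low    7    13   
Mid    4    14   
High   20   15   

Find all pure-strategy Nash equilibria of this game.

None

Find each player's best response to every opponent strategy; NE are the intersections.
Row's best responses — vs Low: Mid (payoff 11); vs Mid: High (payoff 20).
Column's best responses — vs Low: Mid (payoff 13); vs Mid: Mid (payoff 14); vs High: Low (payoff 20).
No cell has both players best-responding. For instance, Row's best reply to Mid is High, but against High Column prefers Low over Mid.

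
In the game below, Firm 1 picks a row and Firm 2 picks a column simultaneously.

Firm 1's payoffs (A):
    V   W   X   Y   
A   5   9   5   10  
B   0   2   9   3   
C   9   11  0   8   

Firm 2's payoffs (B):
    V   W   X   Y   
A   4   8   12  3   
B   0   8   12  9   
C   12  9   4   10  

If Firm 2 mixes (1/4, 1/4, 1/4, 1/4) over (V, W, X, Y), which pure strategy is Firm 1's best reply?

Firm 1's best reply maximizes expected payoff against the mix.
A: (1/4)·5 + (1/4)·9 + (1/4)·5 + (1/4)·10 = 29/4
B: (1/4)·0 + (1/4)·2 + (1/4)·9 + (1/4)·3 = 7/2
C: (1/4)·9 + (1/4)·11 + (1/4)·0 + (1/4)·8 = 7
Highest expected payoff is 29/4, from A.

A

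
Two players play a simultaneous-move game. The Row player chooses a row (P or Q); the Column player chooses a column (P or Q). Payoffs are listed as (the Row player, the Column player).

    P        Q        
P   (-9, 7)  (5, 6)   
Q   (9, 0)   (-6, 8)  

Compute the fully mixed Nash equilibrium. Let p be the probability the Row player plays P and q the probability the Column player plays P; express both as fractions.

p = 8/9, q = 11/29

In a mixed NE each player is indifferent between their pure strategies, so the opponent's mix sets the indifference.
The Column player indifferent between P and Q: p·7 + (1−p)·0 = p·6 + (1−p)·8 ⟹ 0 + 7p = 8 + (-2)p ⟹ p = 8/9.
The Row player indifferent between P and Q: q·(-9) + (1−q)·5 = q·9 + (1−q)·(-6) ⟹ 5 + (-14)q = (-6) + 15q ⟹ q = 11/29.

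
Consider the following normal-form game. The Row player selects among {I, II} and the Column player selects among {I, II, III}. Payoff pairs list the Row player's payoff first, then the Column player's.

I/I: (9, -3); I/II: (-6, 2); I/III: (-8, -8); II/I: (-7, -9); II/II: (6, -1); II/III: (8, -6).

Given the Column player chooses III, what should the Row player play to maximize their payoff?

II

With the Column player fixed at III, the Row player's payoffs are: I → -8, II → 8.
The maximum is 8, achieved by II.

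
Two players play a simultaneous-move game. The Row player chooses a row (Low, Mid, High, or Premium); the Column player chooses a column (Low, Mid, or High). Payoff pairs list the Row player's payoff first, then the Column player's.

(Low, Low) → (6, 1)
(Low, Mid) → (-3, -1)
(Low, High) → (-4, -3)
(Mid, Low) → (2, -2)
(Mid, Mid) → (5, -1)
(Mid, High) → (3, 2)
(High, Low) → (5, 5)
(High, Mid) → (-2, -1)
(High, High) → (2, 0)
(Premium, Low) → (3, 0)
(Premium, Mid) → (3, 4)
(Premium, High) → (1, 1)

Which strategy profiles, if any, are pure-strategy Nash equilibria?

A profile is a Nash equilibrium when each player is best-responding to the other.
The Row player's best responses — vs Low: Low (payoff 6); vs Mid: Mid (payoff 5); vs High: Mid (payoff 3).
The Column player's best responses — vs Low: Low (payoff 1); vs Mid: High (payoff 2); vs High: Low (payoff 5); vs Premium: Mid (payoff 4).
Mutual best responses occur at (Low, Low) and (Mid, High); at each, neither player gains by switching.

(Low, Low) and (Mid, High)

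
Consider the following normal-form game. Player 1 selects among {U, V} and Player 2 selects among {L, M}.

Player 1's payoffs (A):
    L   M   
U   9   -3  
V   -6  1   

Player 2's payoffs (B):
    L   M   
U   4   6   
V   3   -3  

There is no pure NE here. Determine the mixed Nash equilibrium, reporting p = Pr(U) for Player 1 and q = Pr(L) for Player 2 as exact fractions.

p = 3/4, q = 4/19

Each player's mixing probability is pinned down by making the *other* player indifferent.
Player 2 indifferent between L and M: p·4 + (1−p)·3 = p·6 + (1−p)·(-3) ⟹ 3 + 1p = (-3) + 9p ⟹ p = 3/4.
Player 1 indifferent between U and V: q·9 + (1−q)·(-3) = q·(-6) + (1−q)·1 ⟹ (-3) + 12q = 1 + (-7)q ⟹ q = 4/19.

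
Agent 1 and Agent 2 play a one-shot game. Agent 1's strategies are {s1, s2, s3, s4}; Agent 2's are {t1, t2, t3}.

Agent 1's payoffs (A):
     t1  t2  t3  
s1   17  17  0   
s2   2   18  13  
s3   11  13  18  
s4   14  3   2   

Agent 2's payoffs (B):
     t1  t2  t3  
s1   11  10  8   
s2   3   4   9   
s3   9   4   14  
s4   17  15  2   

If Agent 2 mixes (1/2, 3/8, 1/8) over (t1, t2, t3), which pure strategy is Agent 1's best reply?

s1

Compute Agent 1's expected payoff from each pure strategy against the given mix.
s1: (1/2)·17 + (3/8)·17 + (1/8)·0 = 119/8
s2: (1/2)·2 + (3/8)·18 + (1/8)·13 = 75/8
s3: (1/2)·11 + (3/8)·13 + (1/8)·18 = 101/8
s4: (1/2)·14 + (3/8)·3 + (1/8)·2 = 67/8
Highest expected payoff is 119/8, from s1.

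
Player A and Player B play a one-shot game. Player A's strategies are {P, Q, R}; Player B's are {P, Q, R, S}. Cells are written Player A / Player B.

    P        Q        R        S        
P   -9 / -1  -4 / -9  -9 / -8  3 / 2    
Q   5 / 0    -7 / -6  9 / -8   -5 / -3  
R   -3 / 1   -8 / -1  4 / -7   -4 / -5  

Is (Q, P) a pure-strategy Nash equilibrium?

Holding Player B at P: Player A gets 5 from Q, versus -9 from P, -3 from R. No profitable deviation for Player A.
Holding Player A at Q: Player B gets 0 from P, versus -6 from Q, -8 from R, -3 from S. No profitable deviation for Player B either.

Yes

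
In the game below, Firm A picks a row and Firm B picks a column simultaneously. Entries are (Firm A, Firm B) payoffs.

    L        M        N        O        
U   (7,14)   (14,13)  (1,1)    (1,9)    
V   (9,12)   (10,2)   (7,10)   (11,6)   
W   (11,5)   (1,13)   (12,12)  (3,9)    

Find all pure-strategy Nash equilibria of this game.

A profile is a Nash equilibrium when each player is best-responding to the other.
Firm A's best responses — vs L: W (payoff 11); vs M: U (payoff 14); vs N: W (payoff 12); vs O: V (payoff 11).
Firm B's best responses — vs U: L (payoff 14); vs V: L (payoff 12); vs W: M (payoff 13).
No cell has both players best-responding. For instance, Firm A's best reply to M is U, but against U Firm B prefers L over M.

There is no pure-strategy Nash equilibrium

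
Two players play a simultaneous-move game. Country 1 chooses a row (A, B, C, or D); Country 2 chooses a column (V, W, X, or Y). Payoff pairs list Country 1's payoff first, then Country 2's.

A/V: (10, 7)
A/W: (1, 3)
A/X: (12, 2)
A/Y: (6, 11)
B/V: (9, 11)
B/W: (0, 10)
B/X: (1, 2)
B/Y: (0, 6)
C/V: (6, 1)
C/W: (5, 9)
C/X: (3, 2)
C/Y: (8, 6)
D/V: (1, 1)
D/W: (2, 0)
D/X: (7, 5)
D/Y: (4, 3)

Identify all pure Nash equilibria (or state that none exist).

(C, W)

Find each player's best response to every opponent strategy; NE are the intersections.
Country 1's best responses — vs V: A (payoff 10); vs W: C (payoff 5); vs X: A (payoff 12); vs Y: C (payoff 8).
Country 2's best responses — vs A: Y (payoff 11); vs B: V (payoff 11); vs C: W (payoff 9); vs D: X (payoff 5).
The only mutual best response is (C, W); neither player gains by switching there.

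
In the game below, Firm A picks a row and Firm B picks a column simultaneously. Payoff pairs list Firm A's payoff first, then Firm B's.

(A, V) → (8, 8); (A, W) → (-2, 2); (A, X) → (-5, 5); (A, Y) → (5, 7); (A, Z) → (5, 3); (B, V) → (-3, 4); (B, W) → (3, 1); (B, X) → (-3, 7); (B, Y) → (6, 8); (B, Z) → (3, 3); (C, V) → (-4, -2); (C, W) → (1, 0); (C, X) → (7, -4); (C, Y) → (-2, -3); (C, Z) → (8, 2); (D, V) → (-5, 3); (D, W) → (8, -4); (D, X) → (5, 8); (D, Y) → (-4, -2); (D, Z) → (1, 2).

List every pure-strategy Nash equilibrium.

(A, V), (B, Y), and (C, Z)

A profile is a Nash equilibrium when each player is best-responding to the other.
Firm A's best responses — vs V: A (payoff 8); vs W: D (payoff 8); vs X: C (payoff 7); vs Y: B (payoff 6); vs Z: C (payoff 8).
Firm B's best responses — vs A: V (payoff 8); vs B: Y (payoff 8); vs C: Z (payoff 2); vs D: X (payoff 8).
Mutual best responses occur at (A, V), (B, Y), and (C, Z); at each, neither player gains by switching.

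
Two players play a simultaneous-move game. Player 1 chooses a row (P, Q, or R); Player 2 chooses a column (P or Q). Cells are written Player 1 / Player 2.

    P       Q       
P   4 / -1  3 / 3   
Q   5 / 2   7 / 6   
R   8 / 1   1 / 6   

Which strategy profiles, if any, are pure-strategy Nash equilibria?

(Q, Q)

A profile is a Nash equilibrium when each player is best-responding to the other.
Player 1's best responses — vs P: R (payoff 8); vs Q: Q (payoff 7).
Player 2's best responses — vs P: Q (payoff 3); vs Q: Q (payoff 6); vs R: Q (payoff 6).
The only mutual best response is (Q, Q); neither player gains by switching there.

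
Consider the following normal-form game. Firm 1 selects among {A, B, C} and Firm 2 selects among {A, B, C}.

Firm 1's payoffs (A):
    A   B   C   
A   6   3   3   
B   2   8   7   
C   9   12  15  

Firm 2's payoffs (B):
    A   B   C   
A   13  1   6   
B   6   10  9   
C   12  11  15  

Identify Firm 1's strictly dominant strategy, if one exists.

Check whether one of Firm 1's strategies beats all alternatives regardless of what the opponent does.
C strictly dominates: vs A: 9 > each of {6, 2}; vs B: 12 > each of {3, 8}; vs C: 15 > each of {3, 7}.

C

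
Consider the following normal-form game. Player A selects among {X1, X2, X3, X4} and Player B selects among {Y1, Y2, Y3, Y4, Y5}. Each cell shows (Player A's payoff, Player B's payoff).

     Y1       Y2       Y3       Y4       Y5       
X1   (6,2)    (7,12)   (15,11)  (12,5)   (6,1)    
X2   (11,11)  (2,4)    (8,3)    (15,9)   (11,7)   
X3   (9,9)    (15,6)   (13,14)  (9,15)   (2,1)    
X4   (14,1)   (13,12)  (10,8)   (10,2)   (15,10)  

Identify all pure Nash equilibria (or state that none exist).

Find each player's best response to every opponent strategy; NE are the intersections.
Player A's best responses — vs Y1: X4 (payoff 14); vs Y2: X3 (payoff 15); vs Y3: X1 (payoff 15); vs Y4: X2 (payoff 15); vs Y5: X4 (payoff 15).
Player B's best responses — vs X1: Y2 (payoff 12); vs X2: Y1 (payoff 11); vs X3: Y4 (payoff 15); vs X4: Y2 (payoff 12).
No cell has both players best-responding. For instance, Player A's best reply to Y4 is X2, but against X2 Player B prefers Y1 over Y4.

There is no pure-strategy Nash equilibrium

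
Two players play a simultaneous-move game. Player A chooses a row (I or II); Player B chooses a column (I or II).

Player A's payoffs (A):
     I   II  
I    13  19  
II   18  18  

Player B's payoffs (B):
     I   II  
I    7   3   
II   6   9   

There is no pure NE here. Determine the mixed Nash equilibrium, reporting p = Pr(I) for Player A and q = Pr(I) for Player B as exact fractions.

p = 3/7, q = 1/6

Each player's mixing probability is pinned down by making the *other* player indifferent.
Player B indifferent between I and II: p·7 + (1−p)·6 = p·3 + (1−p)·9 ⟹ 6 + 1p = 9 + (-6)p ⟹ p = 3/7.
Player A indifferent between I and II: q·13 + (1−q)·19 = q·18 + (1−q)·18 ⟹ 19 + (-6)q = 18 + 0q ⟹ q = 1/6.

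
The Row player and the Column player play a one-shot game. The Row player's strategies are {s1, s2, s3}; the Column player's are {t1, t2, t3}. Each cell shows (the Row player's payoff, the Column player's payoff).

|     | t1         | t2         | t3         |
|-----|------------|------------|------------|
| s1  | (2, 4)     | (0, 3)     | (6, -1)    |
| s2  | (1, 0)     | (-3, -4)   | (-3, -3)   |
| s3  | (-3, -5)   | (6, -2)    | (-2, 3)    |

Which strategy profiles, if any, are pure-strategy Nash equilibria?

(s1, t1)

Check mutual best responses: a cell is a NE iff neither player can gain by unilaterally deviating.
The Row player's best responses — vs t1: s1 (payoff 2); vs t2: s3 (payoff 6); vs t3: s1 (payoff 6).
The Column player's best responses — vs s1: t1 (payoff 4); vs s2: t1 (payoff 0); vs s3: t3 (payoff 3).
The only mutual best response is (s1, t1); neither player gains by switching there.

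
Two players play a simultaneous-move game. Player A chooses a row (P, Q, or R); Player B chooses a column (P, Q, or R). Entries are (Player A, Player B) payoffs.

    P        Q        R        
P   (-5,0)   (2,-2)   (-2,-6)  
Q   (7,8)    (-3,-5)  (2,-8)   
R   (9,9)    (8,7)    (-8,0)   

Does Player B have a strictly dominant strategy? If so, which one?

P

A strategy is strictly dominant if it gives Player B a strictly higher payoff than every other strategy, against every choice by the opponent.
P strictly dominates: vs P: 0 > each of {-2, -6}; vs Q: 8 > each of {-5, -8}; vs R: 9 > each of {7, 0}.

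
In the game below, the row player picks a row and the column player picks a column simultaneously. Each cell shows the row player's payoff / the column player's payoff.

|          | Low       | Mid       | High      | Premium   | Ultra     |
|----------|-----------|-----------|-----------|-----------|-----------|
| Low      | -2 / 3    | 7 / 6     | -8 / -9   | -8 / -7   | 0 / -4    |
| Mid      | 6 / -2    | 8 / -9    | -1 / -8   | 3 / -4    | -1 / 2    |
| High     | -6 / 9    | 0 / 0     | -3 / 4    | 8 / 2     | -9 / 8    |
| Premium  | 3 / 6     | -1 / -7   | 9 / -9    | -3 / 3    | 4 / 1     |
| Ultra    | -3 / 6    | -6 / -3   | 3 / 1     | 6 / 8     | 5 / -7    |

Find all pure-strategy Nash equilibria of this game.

A profile is a Nash equilibrium when each player is best-responding to the other.
The row player's best responses — vs Low: Mid (payoff 6); vs Mid: Mid (payoff 8); vs High: Premium (payoff 9); vs Premium: High (payoff 8); vs Ultra: Ultra (payoff 5).
The column player's best responses — vs Low: Mid (payoff 6); vs Mid: Ultra (payoff 2); vs High: Low (payoff 9); vs Premium: Low (payoff 6); vs Ultra: Premium (payoff 8).
No cell has both players best-responding. For instance, the row player's best reply to Low is Mid, but against Mid the column player prefers Ultra over Low.

None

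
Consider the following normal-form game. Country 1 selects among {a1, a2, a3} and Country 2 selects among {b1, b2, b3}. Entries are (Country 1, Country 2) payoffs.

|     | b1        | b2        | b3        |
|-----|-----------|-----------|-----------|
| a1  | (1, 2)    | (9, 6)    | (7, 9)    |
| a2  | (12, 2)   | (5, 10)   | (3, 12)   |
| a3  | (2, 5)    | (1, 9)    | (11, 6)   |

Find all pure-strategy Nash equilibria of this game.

No pure-strategy Nash equilibrium

Find each player's best response to every opponent strategy; NE are the intersections.
Country 1's best responses — vs b1: a2 (payoff 12); vs b2: a1 (payoff 9); vs b3: a3 (payoff 11).
Country 2's best responses — vs a1: b3 (payoff 9); vs a2: b3 (payoff 12); vs a3: b2 (payoff 9).
No cell has both players best-responding. For instance, Country 1's best reply to b3 is a3, but against a3 Country 2 prefers b2 over b3.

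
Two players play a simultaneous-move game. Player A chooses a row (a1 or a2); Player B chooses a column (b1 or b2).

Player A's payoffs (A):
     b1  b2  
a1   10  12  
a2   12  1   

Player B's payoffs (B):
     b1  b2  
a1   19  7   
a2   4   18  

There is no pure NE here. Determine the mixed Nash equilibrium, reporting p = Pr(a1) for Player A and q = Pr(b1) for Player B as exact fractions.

p = 7/13, q = 11/13

Each player's mixing probability is pinned down by making the *other* player indifferent.
Player B indifferent between b1 and b2: p·19 + (1−p)·4 = p·7 + (1−p)·18 ⟹ 4 + 15p = 18 + (-11)p ⟹ p = 7/13.
Player A indifferent between a1 and a2: q·10 + (1−q)·12 = q·12 + (1−q)·1 ⟹ 12 + (-2)q = 1 + 11q ⟹ q = 11/13.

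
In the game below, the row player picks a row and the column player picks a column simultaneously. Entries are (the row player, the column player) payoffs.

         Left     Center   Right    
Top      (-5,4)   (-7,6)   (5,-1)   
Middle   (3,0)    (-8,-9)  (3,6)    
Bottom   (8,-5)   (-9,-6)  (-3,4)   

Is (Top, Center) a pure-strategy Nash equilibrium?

Yes

Holding the column player at Center: the row player gets -7 from Top, versus -8 from Middle, -9 from Bottom. No profitable deviation for the row player.
Holding the row player at Top: the column player gets 6 from Center, versus 4 from Left, -1 from Right. No profitable deviation for the column player either.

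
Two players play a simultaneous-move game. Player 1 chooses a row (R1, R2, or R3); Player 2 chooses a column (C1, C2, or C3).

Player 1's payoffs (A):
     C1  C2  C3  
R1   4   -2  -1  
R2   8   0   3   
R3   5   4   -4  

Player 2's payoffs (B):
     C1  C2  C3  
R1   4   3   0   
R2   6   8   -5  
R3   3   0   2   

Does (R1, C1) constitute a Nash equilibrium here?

No

Holding Player 2 at C1: Player 1 gets 4 from R1 but could get 8 by switching to R2. Player 1 has a profitable deviation.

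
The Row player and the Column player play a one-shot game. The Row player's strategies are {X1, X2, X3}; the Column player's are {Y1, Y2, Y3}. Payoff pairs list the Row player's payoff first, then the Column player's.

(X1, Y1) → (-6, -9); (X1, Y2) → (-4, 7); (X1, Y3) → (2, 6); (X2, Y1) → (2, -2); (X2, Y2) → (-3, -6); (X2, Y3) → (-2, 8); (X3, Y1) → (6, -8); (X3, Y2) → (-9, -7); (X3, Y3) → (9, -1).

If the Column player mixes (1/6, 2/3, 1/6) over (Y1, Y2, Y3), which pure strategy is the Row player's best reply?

Compute the Row player's expected payoff from each pure strategy against the given mix.
X1: (1/6)·(-6) + (2/3)·(-4) + (1/6)·2 = -10/3
X2: (1/6)·2 + (2/3)·(-3) + (1/6)·(-2) = -2
X3: (1/6)·6 + (2/3)·(-9) + (1/6)·9 = -7/2
Highest expected payoff is -2, from X2.

X2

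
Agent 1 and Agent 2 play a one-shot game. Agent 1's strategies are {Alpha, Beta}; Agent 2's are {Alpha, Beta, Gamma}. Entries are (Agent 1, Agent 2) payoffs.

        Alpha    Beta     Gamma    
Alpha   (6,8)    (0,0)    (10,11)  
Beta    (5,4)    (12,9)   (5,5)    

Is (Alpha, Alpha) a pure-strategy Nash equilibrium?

Holding Agent 2 at Alpha: Agent 1 gets 6 from Alpha, versus 5 from Beta. No profitable deviation for Agent 1.
Holding Agent 1 at Alpha: Agent 2 gets 8 from Alpha but could get 11 by switching to Gamma. Agent 2 has a profitable deviation.

No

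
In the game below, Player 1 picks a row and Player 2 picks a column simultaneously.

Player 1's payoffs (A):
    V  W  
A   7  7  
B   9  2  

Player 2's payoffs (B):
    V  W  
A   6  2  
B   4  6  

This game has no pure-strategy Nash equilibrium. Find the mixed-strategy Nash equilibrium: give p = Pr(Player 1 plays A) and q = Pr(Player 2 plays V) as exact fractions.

p = 1/3, q = 5/7

In a mixed NE each player is indifferent between their pure strategies, so the opponent's mix sets the indifference.
Player 2 indifferent between V and W: p·6 + (1−p)·4 = p·2 + (1−p)·6 ⟹ 4 + 2p = 6 + (-4)p ⟹ p = 1/3.
Player 1 indifferent between A and B: q·7 + (1−q)·7 = q·9 + (1−q)·2 ⟹ 7 + 0q = 2 + 7q ⟹ q = 5/7.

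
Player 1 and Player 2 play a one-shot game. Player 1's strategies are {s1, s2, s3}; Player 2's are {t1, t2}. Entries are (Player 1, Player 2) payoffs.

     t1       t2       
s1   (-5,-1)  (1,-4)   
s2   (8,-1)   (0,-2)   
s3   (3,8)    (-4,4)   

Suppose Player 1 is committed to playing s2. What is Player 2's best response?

With Player 1 fixed at s2, Player 2's payoffs are: t1 → -1, t2 → -2.
The maximum is -1, achieved by t1.

t1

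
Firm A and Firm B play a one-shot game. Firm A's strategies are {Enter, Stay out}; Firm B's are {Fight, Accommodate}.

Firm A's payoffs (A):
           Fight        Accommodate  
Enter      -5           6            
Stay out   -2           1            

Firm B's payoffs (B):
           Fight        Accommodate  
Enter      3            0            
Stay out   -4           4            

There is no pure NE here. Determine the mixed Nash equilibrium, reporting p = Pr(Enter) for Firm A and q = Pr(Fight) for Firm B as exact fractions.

Each player's mixing probability is pinned down by making the *other* player indifferent.
Firm B indifferent between Fight and Accommodate: p·3 + (1−p)·(-4) = p·0 + (1−p)·4 ⟹ (-4) + 7p = 4 + (-4)p ⟹ p = 8/11.
Firm A indifferent between Enter and Stay out: q·(-5) + (1−q)·6 = q·(-2) + (1−q)·1 ⟹ 6 + (-11)q = 1 + (-3)q ⟹ q = 5/8.

p = 8/11, q = 5/8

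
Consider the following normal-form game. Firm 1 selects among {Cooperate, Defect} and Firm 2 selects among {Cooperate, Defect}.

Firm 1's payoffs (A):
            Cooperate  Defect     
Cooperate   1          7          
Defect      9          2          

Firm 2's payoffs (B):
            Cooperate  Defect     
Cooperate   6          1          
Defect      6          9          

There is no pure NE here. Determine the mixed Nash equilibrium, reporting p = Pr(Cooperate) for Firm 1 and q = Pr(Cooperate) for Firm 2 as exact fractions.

p = 3/8, q = 5/13

In a mixed NE each player is indifferent between their pure strategies, so the opponent's mix sets the indifference.
Firm 2 indifferent between Cooperate and Defect: p·6 + (1−p)·6 = p·1 + (1−p)·9 ⟹ 6 + 0p = 9 + (-8)p ⟹ p = 3/8.
Firm 1 indifferent between Cooperate and Defect: q·1 + (1−q)·7 = q·9 + (1−q)·2 ⟹ 7 + (-6)q = 2 + 7q ⟹ q = 5/13.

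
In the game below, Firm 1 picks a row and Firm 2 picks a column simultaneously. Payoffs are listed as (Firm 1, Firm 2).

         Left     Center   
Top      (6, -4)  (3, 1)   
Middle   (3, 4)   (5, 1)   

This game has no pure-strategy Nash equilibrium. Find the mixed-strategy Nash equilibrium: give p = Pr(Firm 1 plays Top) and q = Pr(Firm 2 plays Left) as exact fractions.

p = 3/8, q = 2/5

Each player's mixing probability is pinned down by making the *other* player indifferent.
Firm 2 indifferent between Left and Center: p·(-4) + (1−p)·4 = p·1 + (1−p)·1 ⟹ 4 + (-8)p = 1 + 0p ⟹ p = 3/8.
Firm 1 indifferent between Top and Middle: q·6 + (1−q)·3 = q·3 + (1−q)·5 ⟹ 3 + 3q = 5 + (-2)q ⟹ q = 2/5.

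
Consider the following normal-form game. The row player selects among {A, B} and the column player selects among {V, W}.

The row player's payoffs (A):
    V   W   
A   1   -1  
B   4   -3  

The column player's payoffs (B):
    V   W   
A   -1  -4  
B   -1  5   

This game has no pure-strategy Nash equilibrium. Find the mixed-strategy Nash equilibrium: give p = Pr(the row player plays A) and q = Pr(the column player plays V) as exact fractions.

Each player's mixing probability is pinned down by making the *other* player indifferent.
The column player indifferent between V and W: p·(-1) + (1−p)·(-1) = p·(-4) + (1−p)·5 ⟹ (-1) + 0p = 5 + (-9)p ⟹ p = 2/3.
The row player indifferent between A and B: q·1 + (1−q)·(-1) = q·4 + (1−q)·(-3) ⟹ (-1) + 2q = (-3) + 7q ⟹ q = 2/5.

p = 2/3, q = 2/5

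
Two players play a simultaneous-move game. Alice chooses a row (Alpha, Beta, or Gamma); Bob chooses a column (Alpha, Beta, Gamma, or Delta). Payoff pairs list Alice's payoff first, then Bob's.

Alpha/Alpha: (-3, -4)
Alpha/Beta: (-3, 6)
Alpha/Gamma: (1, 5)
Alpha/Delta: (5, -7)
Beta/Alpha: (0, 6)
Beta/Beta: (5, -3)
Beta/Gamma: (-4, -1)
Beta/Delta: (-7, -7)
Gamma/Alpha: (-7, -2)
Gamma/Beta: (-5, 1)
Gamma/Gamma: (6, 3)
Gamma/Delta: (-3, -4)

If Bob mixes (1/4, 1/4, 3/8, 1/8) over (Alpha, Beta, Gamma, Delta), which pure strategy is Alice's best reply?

Alpha

Compute Alice's expected payoff from each pure strategy against the given mix.
Alpha: (1/4)·(-3) + (1/4)·(-3) + (3/8)·1 + (1/8)·5 = -1/2
Beta: (1/4)·0 + (1/4)·5 + (3/8)·(-4) + (1/8)·(-7) = -9/8
Gamma: (1/4)·(-7) + (1/4)·(-5) + (3/8)·6 + (1/8)·(-3) = -9/8
Highest expected payoff is -1/2, from Alpha.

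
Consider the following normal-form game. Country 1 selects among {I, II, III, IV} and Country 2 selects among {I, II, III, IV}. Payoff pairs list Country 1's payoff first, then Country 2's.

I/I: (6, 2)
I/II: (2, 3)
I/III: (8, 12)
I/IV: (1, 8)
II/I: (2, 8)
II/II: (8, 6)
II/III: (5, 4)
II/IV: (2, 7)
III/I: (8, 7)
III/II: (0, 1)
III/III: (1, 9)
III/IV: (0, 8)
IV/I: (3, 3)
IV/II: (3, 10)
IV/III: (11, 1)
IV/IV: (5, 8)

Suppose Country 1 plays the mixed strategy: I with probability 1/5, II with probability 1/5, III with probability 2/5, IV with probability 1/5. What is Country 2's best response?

Country 2's best reply maximizes expected payoff against the mix.
I: (1/5)·2 + (1/5)·8 + (2/5)·7 + (1/5)·3 = 27/5
II: (1/5)·3 + (1/5)·6 + (2/5)·1 + (1/5)·10 = 21/5
III: (1/5)·12 + (1/5)·4 + (2/5)·9 + (1/5)·1 = 7
IV: (1/5)·8 + (1/5)·7 + (2/5)·8 + (1/5)·8 = 39/5
Highest expected payoff is 39/5, from IV.

IV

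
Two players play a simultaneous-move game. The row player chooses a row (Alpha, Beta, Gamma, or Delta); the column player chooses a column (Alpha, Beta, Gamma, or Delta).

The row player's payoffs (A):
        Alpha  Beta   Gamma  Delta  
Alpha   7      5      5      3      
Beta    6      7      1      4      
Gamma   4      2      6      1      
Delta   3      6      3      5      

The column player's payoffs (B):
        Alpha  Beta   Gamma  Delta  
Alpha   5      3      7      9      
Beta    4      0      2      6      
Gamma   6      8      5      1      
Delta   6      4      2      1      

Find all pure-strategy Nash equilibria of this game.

There is no pure-strategy Nash equilibrium

Find each player's best response to every opponent strategy; NE are the intersections.
The row player's best responses — vs Alpha: Alpha (payoff 7); vs Beta: Beta (payoff 7); vs Gamma: Gamma (payoff 6); vs Delta: Delta (payoff 5).
The column player's best responses — vs Alpha: Delta (payoff 9); vs Beta: Delta (payoff 6); vs Gamma: Beta (payoff 8); vs Delta: Alpha (payoff 6).
No cell has both players best-responding. For instance, the row player's best reply to Delta is Delta, but against Delta the column player prefers Alpha over Delta.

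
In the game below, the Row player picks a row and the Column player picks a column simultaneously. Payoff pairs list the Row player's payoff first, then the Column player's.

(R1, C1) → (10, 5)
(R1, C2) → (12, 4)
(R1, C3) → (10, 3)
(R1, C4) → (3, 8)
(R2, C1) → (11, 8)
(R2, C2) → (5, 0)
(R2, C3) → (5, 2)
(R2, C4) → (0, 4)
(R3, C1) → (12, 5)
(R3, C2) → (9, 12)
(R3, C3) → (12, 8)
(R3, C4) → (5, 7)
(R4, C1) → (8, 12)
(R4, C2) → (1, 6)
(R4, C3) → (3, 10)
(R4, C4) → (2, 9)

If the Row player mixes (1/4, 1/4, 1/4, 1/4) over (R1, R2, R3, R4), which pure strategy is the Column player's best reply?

C1

Compute the Column player's expected payoff from each pure strategy against the given mix.
C1: (1/4)·5 + (1/4)·8 + (1/4)·5 + (1/4)·12 = 15/2
C2: (1/4)·4 + (1/4)·0 + (1/4)·12 + (1/4)·6 = 11/2
C3: (1/4)·3 + (1/4)·2 + (1/4)·8 + (1/4)·10 = 23/4
C4: (1/4)·8 + (1/4)·4 + (1/4)·7 + (1/4)·9 = 7
Highest expected payoff is 15/2, from C1.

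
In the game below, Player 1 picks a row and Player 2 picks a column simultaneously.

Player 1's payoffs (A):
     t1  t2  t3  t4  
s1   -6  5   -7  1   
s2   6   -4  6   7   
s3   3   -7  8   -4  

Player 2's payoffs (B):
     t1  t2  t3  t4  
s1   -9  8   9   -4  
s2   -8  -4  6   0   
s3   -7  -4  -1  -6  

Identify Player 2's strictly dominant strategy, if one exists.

A strategy is strictly dominant if it gives Player 2 a strictly higher payoff than every other strategy, against every choice by the opponent.
t3 strictly dominates: vs s1: 9 > each of {-9, 8, -4}; vs s2: 6 > each of {-8, -4, 0}; vs s3: -1 > each of {-7, -4, -6}.

t3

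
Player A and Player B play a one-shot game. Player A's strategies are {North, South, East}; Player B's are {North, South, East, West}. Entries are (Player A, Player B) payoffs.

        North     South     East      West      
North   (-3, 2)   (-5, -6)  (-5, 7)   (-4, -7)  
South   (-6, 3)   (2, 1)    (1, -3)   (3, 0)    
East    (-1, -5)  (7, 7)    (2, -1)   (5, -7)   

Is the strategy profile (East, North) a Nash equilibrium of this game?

Holding Player B at North: Player A gets -1 from East, versus -3 from North, -6 from South. No profitable deviation for Player A.
Holding Player A at East: Player B gets -5 from North but could get 7 by switching to South. Player B has a profitable deviation.

No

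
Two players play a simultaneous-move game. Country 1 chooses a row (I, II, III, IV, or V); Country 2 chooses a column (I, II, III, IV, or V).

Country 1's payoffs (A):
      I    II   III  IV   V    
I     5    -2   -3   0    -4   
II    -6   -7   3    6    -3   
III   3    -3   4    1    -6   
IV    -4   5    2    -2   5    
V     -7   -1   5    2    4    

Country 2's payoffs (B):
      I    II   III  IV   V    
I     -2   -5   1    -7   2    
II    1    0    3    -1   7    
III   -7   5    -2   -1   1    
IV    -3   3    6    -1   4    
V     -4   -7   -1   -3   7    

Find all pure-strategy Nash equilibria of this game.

Check mutual best responses: a cell is a NE iff neither player can gain by unilaterally deviating.
Country 1's best responses — vs I: I (payoff 5); vs II: IV (payoff 5); vs III: V (payoff 5); vs IV: II (payoff 6); vs V: IV (payoff 5).
Country 2's best responses — vs I: V (payoff 2); vs II: V (payoff 7); vs III: II (payoff 5); vs IV: III (payoff 6); vs V: V (payoff 7).
No cell has both players best-responding. For instance, Country 1's best reply to I is I, but against I Country 2 prefers V over I.

No pure-strategy Nash equilibrium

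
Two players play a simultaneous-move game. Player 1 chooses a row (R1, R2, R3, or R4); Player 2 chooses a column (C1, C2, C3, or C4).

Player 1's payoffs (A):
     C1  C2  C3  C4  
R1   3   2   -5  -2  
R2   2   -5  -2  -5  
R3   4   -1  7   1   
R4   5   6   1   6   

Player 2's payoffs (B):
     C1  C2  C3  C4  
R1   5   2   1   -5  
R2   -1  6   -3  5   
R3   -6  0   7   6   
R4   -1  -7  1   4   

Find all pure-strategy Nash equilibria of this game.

(R3, C3) and (R4, C4)

A profile is a Nash equilibrium when each player is best-responding to the other.
Player 1's best responses — vs C1: R4 (payoff 5); vs C2: R4 (payoff 6); vs C3: R3 (payoff 7); vs C4: R4 (payoff 6).
Player 2's best responses — vs R1: C1 (payoff 5); vs R2: C2 (payoff 6); vs R3: C3 (payoff 7); vs R4: C4 (payoff 4).
Mutual best responses occur at (R3, C3) and (R4, C4); at each, neither player gains by switching.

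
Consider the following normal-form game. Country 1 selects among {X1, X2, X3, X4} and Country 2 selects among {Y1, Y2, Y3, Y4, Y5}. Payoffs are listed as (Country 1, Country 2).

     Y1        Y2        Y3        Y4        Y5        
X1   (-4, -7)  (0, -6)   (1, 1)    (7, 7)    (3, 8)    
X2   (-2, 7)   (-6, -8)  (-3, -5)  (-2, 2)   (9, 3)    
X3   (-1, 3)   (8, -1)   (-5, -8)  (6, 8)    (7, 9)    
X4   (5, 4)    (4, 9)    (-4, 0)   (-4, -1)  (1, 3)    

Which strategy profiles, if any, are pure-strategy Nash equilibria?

Find each player's best response to every opponent strategy; NE are the intersections.
Country 1's best responses — vs Y1: X4 (payoff 5); vs Y2: X3 (payoff 8); vs Y3: X1 (payoff 1); vs Y4: X1 (payoff 7); vs Y5: X2 (payoff 9).
Country 2's best responses — vs X1: Y5 (payoff 8); vs X2: Y1 (payoff 7); vs X3: Y5 (payoff 9); vs X4: Y2 (payoff 9).
No cell has both players best-responding. For instance, Country 1's best reply to Y1 is X4, but against X4 Country 2 prefers Y2 over Y1.

No pure-strategy Nash equilibrium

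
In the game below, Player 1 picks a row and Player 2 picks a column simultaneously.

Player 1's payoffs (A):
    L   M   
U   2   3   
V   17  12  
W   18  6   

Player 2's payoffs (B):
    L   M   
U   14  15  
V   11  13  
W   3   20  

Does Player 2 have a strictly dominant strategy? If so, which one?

A strategy is strictly dominant if it gives Player 2 a strictly higher payoff than every other strategy, against every choice by the opponent.
M strictly dominates: vs U: 15 > 14; vs V: 13 > 11; vs W: 20 > 3.

M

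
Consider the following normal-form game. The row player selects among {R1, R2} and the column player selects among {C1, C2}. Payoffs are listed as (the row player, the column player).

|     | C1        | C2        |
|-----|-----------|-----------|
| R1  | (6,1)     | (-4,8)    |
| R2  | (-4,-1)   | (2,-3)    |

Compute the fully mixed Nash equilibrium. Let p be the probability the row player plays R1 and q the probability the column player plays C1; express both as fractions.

In a mixed NE each player is indifferent between their pure strategies, so the opponent's mix sets the indifference.
The column player indifferent between C1 and C2: p·1 + (1−p)·(-1) = p·8 + (1−p)·(-3) ⟹ (-1) + 2p = (-3) + 11p ⟹ p = 2/9.
The row player indifferent between R1 and R2: q·6 + (1−q)·(-4) = q·(-4) + (1−q)·2 ⟹ (-4) + 10q = 2 + (-6)q ⟹ q = 3/8.

p = 2/9, q = 3/8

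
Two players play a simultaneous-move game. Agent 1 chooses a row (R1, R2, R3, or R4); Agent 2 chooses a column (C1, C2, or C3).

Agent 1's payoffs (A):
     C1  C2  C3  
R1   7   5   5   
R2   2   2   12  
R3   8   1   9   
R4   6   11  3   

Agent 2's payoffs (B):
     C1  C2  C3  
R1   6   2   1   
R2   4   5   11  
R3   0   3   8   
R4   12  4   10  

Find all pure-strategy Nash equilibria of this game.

(R2, C3)

Check mutual best responses: a cell is a NE iff neither player can gain by unilaterally deviating.
Agent 1's best responses — vs C1: R3 (payoff 8); vs C2: R4 (payoff 11); vs C3: R2 (payoff 12).
Agent 2's best responses — vs R1: C1 (payoff 6); vs R2: C3 (payoff 11); vs R3: C3 (payoff 8); vs R4: C1 (payoff 12).
The only mutual best response is (R2, C3); neither player gains by switching there.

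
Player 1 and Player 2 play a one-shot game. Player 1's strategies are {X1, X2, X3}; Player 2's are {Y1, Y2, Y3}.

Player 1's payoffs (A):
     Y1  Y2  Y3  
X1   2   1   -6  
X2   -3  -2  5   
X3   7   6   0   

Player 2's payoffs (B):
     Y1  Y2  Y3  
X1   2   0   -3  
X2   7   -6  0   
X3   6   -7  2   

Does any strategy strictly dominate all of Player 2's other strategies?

Check whether one of Player 2's strategies beats all alternatives regardless of what the opponent does.
Y1 strictly dominates: vs X1: 2 > each of {0, -3}; vs X2: 7 > each of {-6, 0}; vs X3: 6 > each of {-7, 2}.

Y1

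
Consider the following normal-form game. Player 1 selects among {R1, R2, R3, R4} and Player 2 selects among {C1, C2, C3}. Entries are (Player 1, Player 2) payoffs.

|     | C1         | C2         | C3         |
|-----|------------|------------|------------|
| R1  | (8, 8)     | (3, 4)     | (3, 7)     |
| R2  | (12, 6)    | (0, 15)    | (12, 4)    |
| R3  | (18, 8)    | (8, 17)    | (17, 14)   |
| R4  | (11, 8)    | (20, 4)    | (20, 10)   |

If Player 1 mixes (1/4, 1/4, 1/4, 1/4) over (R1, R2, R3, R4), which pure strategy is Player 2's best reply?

Player 2's best reply maximizes expected payoff against the mix.
C1: (1/4)·8 + (1/4)·6 + (1/4)·8 + (1/4)·8 = 15/2
C2: (1/4)·4 + (1/4)·15 + (1/4)·17 + (1/4)·4 = 10
C3: (1/4)·7 + (1/4)·4 + (1/4)·14 + (1/4)·10 = 35/4
Highest expected payoff is 10, from C2.

C2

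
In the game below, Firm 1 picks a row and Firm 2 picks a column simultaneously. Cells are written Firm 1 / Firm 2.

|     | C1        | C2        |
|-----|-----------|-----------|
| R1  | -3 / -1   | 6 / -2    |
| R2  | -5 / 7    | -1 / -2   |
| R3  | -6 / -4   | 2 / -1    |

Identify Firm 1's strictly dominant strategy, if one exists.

R1

A strategy is strictly dominant if it gives Firm 1 a strictly higher payoff than every other strategy, against every choice by the opponent.
R1 strictly dominates: vs C1: -3 > each of {-5, -6}; vs C2: 6 > each of {-1, 2}.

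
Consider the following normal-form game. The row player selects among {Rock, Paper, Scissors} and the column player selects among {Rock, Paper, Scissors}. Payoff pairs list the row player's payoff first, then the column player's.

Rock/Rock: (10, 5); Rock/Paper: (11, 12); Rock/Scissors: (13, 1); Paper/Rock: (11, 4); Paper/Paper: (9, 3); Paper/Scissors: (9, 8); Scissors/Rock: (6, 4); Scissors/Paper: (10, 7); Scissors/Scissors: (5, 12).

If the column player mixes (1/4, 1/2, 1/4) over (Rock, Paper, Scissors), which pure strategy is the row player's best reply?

The row player's best reply maximizes expected payoff against the mix.
Rock: (1/4)·10 + (1/2)·11 + (1/4)·13 = 45/4
Paper: (1/4)·11 + (1/2)·9 + (1/4)·9 = 19/2
Scissors: (1/4)·6 + (1/2)·10 + (1/4)·5 = 31/4
Highest expected payoff is 45/4, from Rock.

Rock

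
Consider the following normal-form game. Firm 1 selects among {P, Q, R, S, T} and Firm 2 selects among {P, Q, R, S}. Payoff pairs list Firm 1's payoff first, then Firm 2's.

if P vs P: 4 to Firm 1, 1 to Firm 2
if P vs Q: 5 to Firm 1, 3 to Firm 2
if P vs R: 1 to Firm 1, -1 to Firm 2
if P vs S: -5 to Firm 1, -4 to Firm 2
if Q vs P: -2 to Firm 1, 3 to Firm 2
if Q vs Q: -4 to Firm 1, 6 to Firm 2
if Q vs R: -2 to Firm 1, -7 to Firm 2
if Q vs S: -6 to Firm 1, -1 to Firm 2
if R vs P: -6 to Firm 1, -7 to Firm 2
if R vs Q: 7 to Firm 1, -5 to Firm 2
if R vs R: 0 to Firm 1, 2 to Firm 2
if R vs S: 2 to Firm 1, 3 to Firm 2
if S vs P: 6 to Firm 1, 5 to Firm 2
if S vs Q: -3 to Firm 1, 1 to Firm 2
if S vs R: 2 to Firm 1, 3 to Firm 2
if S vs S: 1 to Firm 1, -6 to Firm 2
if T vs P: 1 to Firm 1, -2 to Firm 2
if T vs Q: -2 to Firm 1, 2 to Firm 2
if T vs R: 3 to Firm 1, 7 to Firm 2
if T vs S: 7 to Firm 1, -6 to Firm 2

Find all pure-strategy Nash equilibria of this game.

Find each player's best response to every opponent strategy; NE are the intersections.
Firm 1's best responses — vs P: S (payoff 6); vs Q: R (payoff 7); vs R: T (payoff 3); vs S: T (payoff 7).
Firm 2's best responses — vs P: Q (payoff 3); vs Q: Q (payoff 6); vs R: S (payoff 3); vs S: P (payoff 5); vs T: R (payoff 7).
Mutual best responses occur at (S, P) and (T, R); at each, neither player gains by switching.

(S, P) and (T, R)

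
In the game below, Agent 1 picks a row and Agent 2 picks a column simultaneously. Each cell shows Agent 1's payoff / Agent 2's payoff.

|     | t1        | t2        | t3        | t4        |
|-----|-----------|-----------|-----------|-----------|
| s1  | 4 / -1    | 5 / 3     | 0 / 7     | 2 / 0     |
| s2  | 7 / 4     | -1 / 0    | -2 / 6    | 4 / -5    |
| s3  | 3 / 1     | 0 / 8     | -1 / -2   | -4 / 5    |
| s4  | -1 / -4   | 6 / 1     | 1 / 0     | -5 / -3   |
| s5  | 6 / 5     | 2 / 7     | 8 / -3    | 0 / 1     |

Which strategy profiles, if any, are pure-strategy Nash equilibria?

A profile is a Nash equilibrium when each player is best-responding to the other.
Agent 1's best responses — vs t1: s2 (payoff 7); vs t2: s4 (payoff 6); vs t3: s5 (payoff 8); vs t4: s2 (payoff 4).
Agent 2's best responses — vs s1: t3 (payoff 7); vs s2: t3 (payoff 6); vs s3: t2 (payoff 8); vs s4: t2 (payoff 1); vs s5: t2 (payoff 7).
The only mutual best response is (s4, t2); neither player gains by switching there.

(s4, t2)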